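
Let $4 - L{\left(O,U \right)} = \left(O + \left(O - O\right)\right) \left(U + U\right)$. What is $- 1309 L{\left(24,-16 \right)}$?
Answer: $-1010548$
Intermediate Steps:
$L{\left(O,U \right)} = 4 - 2 O U$ ($L{\left(O,U \right)} = 4 - \left(O + \left(O - O\right)\right) \left(U + U\right) = 4 - \left(O + 0\right) 2 U = 4 - O 2 U = 4 - 2 O U$)
$- 1309 L{\left(24,-16 \right)} = - 1309 \left(4 - 48 \left(-16\right)\right) = - 1309 \left(4 + 768\right) = \left(-1309\right) 772 = -1010548$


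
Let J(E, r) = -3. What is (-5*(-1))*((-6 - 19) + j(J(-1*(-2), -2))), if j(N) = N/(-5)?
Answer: -122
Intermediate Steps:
j(N) = -N/5 (j(N) = N*(-⅕) = -N/5)
(-5*(-1))*((-6 - 19) + j(J(-1*(-2), -2))) = (-5*(-1))*((-6 - 19) - ⅕*(-3)) = 5*(-25 + ⅗) = 5*(-122/5) = -122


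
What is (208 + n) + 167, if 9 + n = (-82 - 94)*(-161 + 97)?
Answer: 11630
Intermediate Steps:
n = 11255 (n = -9 + (-82 - 94)*(-161 + 97) = -9 - 176*(-64) = -9 + 11264 = 11255)
(208 + n) + 167 = (208 + 11255) + 167 = 11463 + 167 = 11630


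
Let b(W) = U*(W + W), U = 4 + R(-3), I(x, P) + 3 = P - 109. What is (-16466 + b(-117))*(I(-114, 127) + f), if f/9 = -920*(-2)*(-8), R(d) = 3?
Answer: 2398146360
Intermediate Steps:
I(x, P) = -112 + P (I(x, P) = -3 + (P - 109) = -3 + (-109 + P) = -112 + P)
U = 7 (U = 4 + 3 = 7)
b(W) = 14*W (b(W) = 7*(W + W) = 7*(2*W) = 14*W)
f = -132480 (f = 9*(-920*(-2)*(-8)) = 9*(1840*(-8)) = 9*(-14720) = -132480)
(-16466 + b(-117))*(I(-114, 127) + f) = (-16466 + 14*(-117))*((-112 + 127) - 132480) = (-16466 - 1638)*(15 - 132480) = -18104*(-132465) = 2398146360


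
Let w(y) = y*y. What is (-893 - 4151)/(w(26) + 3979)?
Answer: -5044/4655 ≈ -1.0836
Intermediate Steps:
w(y) = y²
(-893 - 4151)/(w(26) + 3979) = (-893 - 4151)/(26² + 3979) = -5044/(676 + 3979) = -5044/4655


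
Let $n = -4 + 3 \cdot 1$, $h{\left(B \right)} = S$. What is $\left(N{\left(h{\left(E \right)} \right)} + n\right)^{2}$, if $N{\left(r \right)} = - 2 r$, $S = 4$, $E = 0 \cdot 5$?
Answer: $81$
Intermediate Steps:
$E = 0$
$h{\left(B \right)} = 4$
$n = -1$ ($n = -4 + 3 = -1$)
$\left(N{\left(h{\left(E \right)} \right)} + n\right)^{2} = \left(\left(-2\right) 4 - 1\right)^{2} = \left(-8 - 1\right)^{2} = \left(-9\right)^{2} = 81$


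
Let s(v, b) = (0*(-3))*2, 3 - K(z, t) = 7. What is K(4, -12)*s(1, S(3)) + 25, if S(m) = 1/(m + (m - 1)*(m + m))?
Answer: 25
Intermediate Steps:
K(z, t) = -4 (K(z, t) = 3 - 1*7 = 3 - 7 = -4)
S(m) = 1/(m + 2*m*(-1 + m)) (S(m) = 1/(m + (-1 + m)*(2*m)) = 1/(m + 2*m*(-1 + m)))
s(v, b) = 0 (s(v, b) = 0*2 = 0)
K(4, -12)*s(1, S(3)) + 25 = -4*0 + 25 = 0 + 25 = 25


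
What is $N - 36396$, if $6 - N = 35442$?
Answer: $-71832$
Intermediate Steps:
$N = -35436$ ($N = 6 - 35442 = -35436$)
$N - 36396 = -35436 - 36396 = -71832$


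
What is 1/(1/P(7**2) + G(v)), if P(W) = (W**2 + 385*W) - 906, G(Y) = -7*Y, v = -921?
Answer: 20360/131260921 ≈ 0.00015511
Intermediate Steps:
P(W) = -906 + W**2 + 385*W
1/(1/P(7**2) + G(v)) = 1/(1/(-906 + (7**2)**2 + 385*7**2) - 7*(-921)) = 1/(1/(-906 + 49**2 + 385*49) + 6447) = 1/(1/(-906 + 2401 + 18865) + 6447) = 1/(1/20360 + 6447) = 1/(131260921/20360) = 20360/131260921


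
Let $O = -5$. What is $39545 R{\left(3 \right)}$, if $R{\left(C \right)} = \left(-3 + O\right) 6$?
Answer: $-1898160$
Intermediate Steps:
$R{\left(C \right)} = -48$ ($R{\left(C \right)} = \left(-3 - 5\right) 6 = \left(-8\right) 6 = -48$)
$39545 R{\left(3 \right)} = 39545 \left(-48\right) = -1898160$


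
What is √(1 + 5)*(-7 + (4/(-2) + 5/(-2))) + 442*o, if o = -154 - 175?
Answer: -145418 - 23*√6/2 ≈ -1.4545e+5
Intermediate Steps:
o = -329
√(1 + 5)*(-7 + (4/(-2) + 5/(-2))) + 442*o = √(1 + 5)*(-7 + (4/(-2) + 5/(-2))) + 442*(-329) = √6*(-7 + (4*(-½) + 5*(-½))) - 145418 = √6*(-7 + (-2 - 5/2)) - 145418 = √6*(-7 - 9/2) - 145418 = √6*(-23/2) - 145418 = -23*√6/2 - 145418 = -145418 - 23*√6/2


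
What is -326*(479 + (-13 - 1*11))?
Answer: -148330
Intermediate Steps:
-326*(479 + (-13 - 1*11)) = -326*(479 + (-13 - 11)) = -326*(479 - 24) = -326*455 = -148330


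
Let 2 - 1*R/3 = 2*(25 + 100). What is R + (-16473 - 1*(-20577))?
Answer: 3360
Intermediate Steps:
R = -744 (R = 6 - 6*(25 + 100) = 6 - 6*125 = 6 - 3*250 = 6 - 750 = -744)
R + (-16473 - 1*(-20577)) = -744 + (-16473 - 1*(-20577)) = -744 + (-16473 + 20577) = -744 + 4104 = 3360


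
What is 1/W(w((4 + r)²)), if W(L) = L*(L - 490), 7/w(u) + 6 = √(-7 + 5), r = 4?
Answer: -722*I/(-391853*I + 65464*√2) ≈ 0.0017451 - 0.0004123*I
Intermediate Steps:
w(u) = 7/(-6 + I*√2) (w(u) = 7/(-6 + √(-7 + 5)) = 7/(-6 + √(-2)) = 7/(-6 + I*√2))
W(L) = L*(-490 + L)
1/W(w((4 + r)²)) = 1/((-21/19 - 7*I*√2/38)*(-490 + (-21/19 - 7*I*√2/38))) = 1/((-21/19 - 7*I*√2/38)*(-9331/19 - 7*I*√2/38)) = 1/((-9331/19 - 7*I*√2/38)*(-21/19 - 7*I*√2/38))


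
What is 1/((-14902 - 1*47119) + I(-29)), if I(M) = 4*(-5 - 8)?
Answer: -1/62073 ≈ -1.6110e-5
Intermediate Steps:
I(M) = -52 (I(M) = 4*(-13) = -52)
1/((-14902 - 1*47119) + I(-29)) = 1/((-14902 - 1*47119) - 52) = 1/((-14902 - 47119) - 52) = 1/(-62021 - 52) = 1/(-62073) = -1/62073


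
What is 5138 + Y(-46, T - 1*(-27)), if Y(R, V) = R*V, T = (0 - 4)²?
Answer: 3160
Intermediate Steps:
T = 16 (T = (-4)² = 16)
5138 + Y(-46, T - 1*(-27)) = 5138 - 46*(16 - 1*(-27)) = 5138 - 46*(16 + 27) = 5138 - 46*43 = 5138 - 1978 = 3160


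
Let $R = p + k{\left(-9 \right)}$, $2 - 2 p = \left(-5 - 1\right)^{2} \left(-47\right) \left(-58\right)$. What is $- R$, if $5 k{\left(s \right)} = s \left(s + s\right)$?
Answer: $\frac{245173}{5} \approx 49035.0$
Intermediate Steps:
$k{\left(s \right)} = \frac{2 s^{2}}{5}$ ($k{\left(s \right)} = \frac{s \left(s + s\right)}{5} = \frac{s 2 s}{5} = \frac{2 s^{2}}{5}$)
$p = -49067$ ($p = 1 - \frac{\left(-5 - 1\right)^{2} \left(-47\right) \left(-58\right)}{2} = 1 - \frac{\left(-6\right)^{2} \left(-47\right) \left(-58\right)}{2} = 1 - \frac{36 \left(-47\right) \left(-58\right)}{2} = 1 - \frac{\left(-1692\right) \left(-58\right)}{2} = 1 - 49068 = -49067$)
$R = - \frac{245173}{5}$ ($R = -49067 + \frac{2 \left(-9\right)^{2}}{5} = -49067 + \frac{2}{5} \cdot 81 = -49067 + \frac{162}{5} = - \frac{245173}{5} \approx -49035.0$)
$- R = \left(-1\right) \left(- \frac{245173}{5}\right) = \frac{245173}{5}$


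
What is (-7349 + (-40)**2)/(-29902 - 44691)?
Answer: 5749/74593 ≈ 0.077072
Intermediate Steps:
(-7349 + (-40)**2)/(-29902 - 44691) = (-7349 + 1600)/(-74593) = -5749*(-1/74593) = 5749/74593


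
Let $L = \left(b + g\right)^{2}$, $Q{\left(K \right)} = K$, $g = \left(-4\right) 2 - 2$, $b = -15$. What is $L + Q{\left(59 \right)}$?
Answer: $684$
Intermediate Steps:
$g = -10$ ($g = -8 - 2 = -10$)
$L = 625$ ($L = \left(-15 - 10\right)^{2} = \left(-25\right)^{2} = 625$)
$L + Q{\left(59 \right)} = 625 + 59 = 684$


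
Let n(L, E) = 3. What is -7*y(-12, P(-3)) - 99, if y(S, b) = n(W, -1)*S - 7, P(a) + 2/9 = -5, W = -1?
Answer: 202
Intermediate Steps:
P(a) = -47/9 (P(a) = -2/9 - 5 = -47/9)
y(S, b) = -7 + 3*S (y(S, b) = 3*S - 7 = -7 + 3*S)
-7*y(-12, P(-3)) - 99 = -7*(-7 + 3*(-12)) - 99 = -7*(-7 - 36) - 99 = -7*(-43) - 99 = 301 - 99 = 202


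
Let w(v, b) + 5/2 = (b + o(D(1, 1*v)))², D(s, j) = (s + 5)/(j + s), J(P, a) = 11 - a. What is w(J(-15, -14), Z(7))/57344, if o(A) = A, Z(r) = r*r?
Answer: 818355/19382272 ≈ 0.042222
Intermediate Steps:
Z(r) = r²
D(s, j) = (5 + s)/(j + s)
w(v, b) = -5/2 + (b + 6/(1 + v))² (w(v, b) = -5/2 + (b + (5 + 1)/(1*v + 1))² = -5/2 + (b + 6/(v + 1))² = -5/2 + (b + 6/(1 + v))²)
w(J(-15, -14), Z(7))/57344 = (-5/2 + (6 + 7² + 7²*(11 - 1*(-14)))²/(1 + (11 - 1*(-14)))²)/57344 = (-5/2 + (6 + 49 + 49*(11 + 14))²/(1 + (11 + 14))²)*(1/57344) = (-5/2 + (6 + 49 + 49*25)²/(1 + 25)²)*(1/57344) = (-5/2 + (6 + 49 + 1225)²/26²)*(1/57344) = (-5/2 + (1/676)*1280²)*(1/57344) = (-5/2 + (1/676)*1638400)*(1/57344) = (-5/2 + 409600/169)*(1/57344) = (818355/338)*(1/57344) = 818355/19382272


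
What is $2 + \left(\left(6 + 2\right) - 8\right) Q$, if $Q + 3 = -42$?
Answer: $2$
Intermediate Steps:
$Q = -45$ ($Q = -3 - 42 = -45$)
$2 + \left(\left(6 + 2\right) - 8\right) Q = 2 + \left(\left(6 + 2\right) - 8\right) \left(-45\right) = 2 + \left(8 - 8\right) \left(-45\right) = 2 + 0 \left(-45\right) = 2 + 0 = 2$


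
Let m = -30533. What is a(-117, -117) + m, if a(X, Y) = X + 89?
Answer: -30561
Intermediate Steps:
a(X, Y) = 89 + X
a(-117, -117) + m = (89 - 117) - 30533 = -28 - 30533 = -30561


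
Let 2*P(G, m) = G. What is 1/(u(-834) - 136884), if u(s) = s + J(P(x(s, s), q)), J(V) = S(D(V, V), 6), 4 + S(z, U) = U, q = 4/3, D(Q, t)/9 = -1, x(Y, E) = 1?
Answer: -1/137716 ≈ -7.2613e-6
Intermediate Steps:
D(Q, t) = -9 (D(Q, t) = 9*(-1) = -9)
q = 4/3 (q = 4*(1/3) = 4/3 ≈ 1.3333)
P(G, m) = G/2
S(z, U) = -4 + U
J(V) = 2 (J(V) = -4 + 6 = 2)
u(s) = 2 + s (u(s) = s + 2 = 2 + s)
1/(u(-834) - 136884) = 1/((2 - 834) - 136884) = 1/(-832 - 136884) = 1/(-137716) = -1/137716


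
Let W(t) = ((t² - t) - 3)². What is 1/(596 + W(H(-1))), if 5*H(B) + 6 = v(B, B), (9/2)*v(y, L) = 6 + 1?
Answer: 6561/3921805 ≈ 0.0016730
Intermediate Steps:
v(y, L) = 14/9 (v(y, L) = 2*(6 + 1)/9 = (2/9)*7 = 14/9)
H(B) = -8/9 (H(B) = -6/5 + (⅕)*(14/9) = -6/5 + 14/45 = -8/9)
W(t) = (-3 + t² - t)²
1/(596 + W(H(-1))) = 1/(596 + (3 - 8/9 - (-8/9)²)²) = 1/(596 + (3 - 8/9 - 1*64/81)²) = 1/(596 + (3 - 8/9 - 64/81)²) = 1/(596 + (107/81)²) = 1/(596 + 11449/6561) = 1/(3921805/6561) = 6561/3921805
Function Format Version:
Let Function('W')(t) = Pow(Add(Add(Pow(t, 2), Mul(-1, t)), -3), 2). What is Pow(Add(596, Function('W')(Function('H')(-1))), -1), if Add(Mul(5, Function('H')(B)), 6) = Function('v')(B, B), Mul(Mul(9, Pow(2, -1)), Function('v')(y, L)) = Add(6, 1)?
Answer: Rational(6561, 3921805) ≈ 0.0016730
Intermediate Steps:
Function('v')(y, L) = Rational(14, 9) (Function('v')(y, L) = Mul(Rational(2, 9), Add(6, 1)) = Mul(Rational(2, 9), 7) = Rational(14, 9))
Function('H')(B) = Rational(-8, 9) (Function('H')(B) = Add(Rational(-6, 5), Mul(Rational(1, 5), Rational(14, 9))) = Add(Rational(-6, 5), Rational(14, 45)) = Rational(-8, 9))
Function('W')(t) = Pow(Add(-3, Pow(t, 2), Mul(-1, t)), 2)
Pow(Add(596, Function('W')(Function('H')(-1))), -1) = Pow(Add(596, Pow(Add(3, Rational(-8, 9), Mul(-1, Pow(Rational(-8, 9), 2))), 2)), -1) = Pow(Add(596, Pow(Add(3, Rational(-8, 9), Mul(-1, Rational(64, 81))), 2)), -1) = Pow(Add(596, Pow(Add(3, Rational(-8, 9), Rational(-64, 81)), 2)), -1) = Pow(Add(596, Pow(Rational(107, 81), 2)), -1) = Pow(Add(596, Rational(11449, 6561)), -1) = Pow(Rational(3921805, 6561), -1) = Rational(6561, 3921805)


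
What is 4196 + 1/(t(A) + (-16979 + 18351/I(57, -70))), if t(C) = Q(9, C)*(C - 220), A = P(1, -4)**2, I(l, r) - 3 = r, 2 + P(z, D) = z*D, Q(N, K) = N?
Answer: 5315895549/1266896 ≈ 4196.0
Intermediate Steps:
P(z, D) = -2 + D*z (P(z, D) = -2 + z*D = -2 + D*z)
I(l, r) = 3 + r
A = 36 (A = (-2 - 4*1)**2 = (-2 - 4)**2 = (-6)**2 = 36)
t(C) = -1980 + 9*C (t(C) = 9*(C - 220) = 9*(-220 + C) = -1980 + 9*C)
4196 + 1/(t(A) + (-16979 + 18351/I(57, -70))) = 4196 + 1/((-1980 + 9*36) + (-16979 + 18351/(3 - 70))) = 4196 + 1/((-1980 + 324) + (-16979 + 18351/(-67))) = 4196 + 1/(-1656 + (-16979 + 18351*(-1/67))) = 4196 + 1/(-1656 + (-16979 - 18351/67)) = 4196 + 1/(-1656 - 1155944/67) = 4196 + 1/(-1266896/67) = 4196 - 67/1266896 = 5315895549/1266896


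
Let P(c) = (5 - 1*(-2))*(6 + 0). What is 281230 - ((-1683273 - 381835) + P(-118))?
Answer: 2346296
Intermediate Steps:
P(c) = 42 (P(c) = (5 + 2)*6 = 7*6 = 42)
281230 - ((-1683273 - 381835) + P(-118)) = 281230 - ((-1683273 - 381835) + 42) = 281230 - (-2065108 + 42) = 281230 - 1*(-2065066) = 281230 + 2065066 = 2346296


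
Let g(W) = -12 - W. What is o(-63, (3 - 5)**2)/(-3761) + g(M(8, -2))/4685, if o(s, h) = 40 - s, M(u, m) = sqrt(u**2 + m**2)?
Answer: -527687/17620285 - 2*sqrt(17)/4685 ≈ -0.031708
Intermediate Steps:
M(u, m) = sqrt(m**2 + u**2)
o(-63, (3 - 5)**2)/(-3761) + g(M(8, -2))/4685 = (40 - 1*(-63))/(-3761) + (-12 - sqrt((-2)**2 + 8**2))/4685 = (40 + 63)*(-1/3761) + (-12 - sqrt(4 + 64))*(1/4685) = 103*(-1/3761) + (-12 - sqrt(68))*(1/4685) = -103/3761 + (-12 - 2*sqrt(17))*(1/4685) = -103/3761 + (-12/4685 - 2*sqrt(17)/4685) = -527687/17620285 - 2*sqrt(17)/4685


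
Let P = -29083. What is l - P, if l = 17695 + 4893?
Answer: 51671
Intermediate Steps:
l = 22588
l - P = 22588 - 1*(-29083) = 22588 + 29083 = 51671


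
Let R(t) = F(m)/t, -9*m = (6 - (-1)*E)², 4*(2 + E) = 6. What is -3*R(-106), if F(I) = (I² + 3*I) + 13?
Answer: 18421/45792 ≈ 0.40228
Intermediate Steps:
E = -½ (E = -2 + (¼)*6 = -2 + 3/2 = -½ ≈ -0.50000)
m = -121/36 (m = -(6 - (-1)*(-1)/2)²/9 = -(6 - 1*½)²/9 = -(6 - ½)²/9 = -(11/2)²/9 = -⅑*121/4 = -121/36 ≈ -3.3611)
F(I) = 13 + I² + 3*I
R(t) = 18421/(1296*t) (R(t) = (13 + (-121/36)² + 3*(-121/36))/t = (13 + 14641/1296 - 121/12)/t = 18421/(1296*t))
-3*R(-106) = -18421/(432*(-106)) = -18421*(-1)/(432*106) = -3*(-18421/137376) = 18421/45792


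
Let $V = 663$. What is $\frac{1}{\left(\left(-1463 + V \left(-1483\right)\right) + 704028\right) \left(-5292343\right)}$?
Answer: $\frac{1}{1485370155752} \approx 6.7323 \cdot 10^{-13}$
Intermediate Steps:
$\frac{1}{\left(\left(-1463 + V \left(-1483\right)\right) + 704028\right) \left(-5292343\right)} = \frac{1}{\left(\left(-1463 + 663 \left(-1483\right)\right) + 704028\right) \left(-5292343\right)} = \frac{1}{\left(-1463 - 983229\right) + 704028} \left(- \frac{1}{5292343}\right) = \frac{1}{-984692 + 704028} \left(- \frac{1}{5292343}\right) = \frac{1}{-280664} \left(- \frac{1}{5292343}\right) = \left(- \frac{1}{280664}\right) \left(- \frac{1}{5292343}\right) = \frac{1}{1485370155752}$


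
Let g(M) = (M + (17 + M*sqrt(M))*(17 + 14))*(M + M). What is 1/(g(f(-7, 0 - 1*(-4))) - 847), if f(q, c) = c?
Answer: 1/5385 ≈ 0.00018570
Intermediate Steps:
g(M) = 2*M*(527 + M + 31*M**(3/2)) (g(M) = (M + (17 + M**(3/2))*31)*(2*M) = (M + (527 + 31*M**(3/2)))*(2*M) = (527 + M + 31*M**(3/2))*(2*M) = 2*M*(527 + M + 31*M**(3/2)))
1/(g(f(-7, 0 - 1*(-4))) - 847) = 1/((2*(0 - 1*(-4))**2 + 62*(0 - 1*(-4))**(5/2) + 1054*(0 - 1*(-4))) - 847) = 1/((2*(0 + 4)**2 + 62*(0 + 4)**(5/2) + 1054*(0 + 4)) - 847) = 1/((2*4**2 + 62*4**(5/2) + 1054*4) - 847) = 1/((2*16 + 62*32 + 4216) - 847) = 1/((32 + 1984 + 4216) - 847) = 1/(6232 - 847) = 1/5385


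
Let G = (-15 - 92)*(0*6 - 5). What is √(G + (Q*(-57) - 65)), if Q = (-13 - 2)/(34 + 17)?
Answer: 5*√5627/17 ≈ 22.063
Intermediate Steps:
Q = -5/17 (Q = -15/51 = -15*1/51 = -5/17 ≈ -0.29412)
G = 535 (G = -107*(0 - 5) = -107*(-5) = 535)
√(G + (Q*(-57) - 65)) = √(535 + (-5/17*(-57) - 65)) = √(535 + (285/17 - 65)) = √(535 - 820/17) = √(8275/17) = 5*√5627/17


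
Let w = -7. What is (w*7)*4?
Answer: -196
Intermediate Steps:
(w*7)*4 = -7*7*4 = -49*4 = -196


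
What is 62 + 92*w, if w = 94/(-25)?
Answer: -7098/25 ≈ -283.92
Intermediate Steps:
w = -94/25 (w = 94*(-1/25) = -94/25 ≈ -3.7600)
62 + 92*w = 62 + 92*(-94/25) = 62 - 8648/25 = -7098/25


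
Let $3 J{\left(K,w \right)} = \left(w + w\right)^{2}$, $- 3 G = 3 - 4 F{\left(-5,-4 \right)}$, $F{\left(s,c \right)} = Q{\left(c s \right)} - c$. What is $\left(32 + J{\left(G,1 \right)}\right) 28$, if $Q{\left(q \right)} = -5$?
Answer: $\frac{2800}{3} \approx 933.33$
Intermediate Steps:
$F{\left(s,c \right)} = -5 - c$
$G = - \frac{7}{3}$ ($G = - \frac{3 - 4 \left(-5 - -4\right)}{3} = - \frac{3 - 4 \left(-5 + 4\right)}{3} = - \frac{3 - -4}{3} = - \frac{3 + 4}{3} = \left(- \frac{1}{3}\right) 7 = - \frac{7}{3} \approx -2.3333$)
$J{\left(K,w \right)} = \frac{4 w^{2}}{3}$ ($J{\left(K,w \right)} = \frac{\left(w + w\right)^{2}}{3} = \frac{\left(2 w\right)^{2}}{3} = \frac{4 w^{2}}{3}$)
$\left(32 + J{\left(G,1 \right)}\right) 28 = \left(32 + \frac{4 \cdot 1^{2}}{3}\right) 28 = \left(32 + \frac{4}{3} \cdot 1\right) 28 = \left(32 + \frac{4}{3}\right) 28 = \frac{100}{3} \cdot 28 = \frac{2800}{3}$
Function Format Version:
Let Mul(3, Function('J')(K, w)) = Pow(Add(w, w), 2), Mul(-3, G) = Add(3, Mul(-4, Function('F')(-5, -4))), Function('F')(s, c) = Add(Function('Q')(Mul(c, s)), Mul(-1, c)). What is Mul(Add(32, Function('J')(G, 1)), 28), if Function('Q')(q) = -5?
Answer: Rational(2800, 3) ≈ 933.33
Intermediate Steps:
Function('F')(s, c) = Add(-5, Mul(-1, c))
G = Rational(-7, 3) (G = Mul(Rational(-1, 3), Add(3, Mul(-4, Add(-5, Mul(-1, -4))))) = Mul(Rational(-1, 3), Add(3, Mul(-4, Add(-5, 4)))) = Mul(Rational(-1, 3), Add(3, Mul(-4, -1))) = Mul(Rational(-1, 3), Add(3, 4)) = Mul(Rational(-1, 3), 7) = Rational(-7, 3) ≈ -2.3333)
Function('J')(K, w) = Mul(Rational(4, 3), Pow(w, 2)) (Function('J')(K, w) = Mul(Rational(1, 3), Pow(Add(w, w), 2)) = Mul(Rational(1, 3), Pow(Mul(2, w), 2)) = Mul(Rational(1, 3), Mul(4, Pow(w, 2))) = Mul(Rational(4, 3), Pow(w, 2)))
Mul(Add(32, Function('J')(G, 1)), 28) = Mul(Add(32, Mul(Rational(4, 3), Pow(1, 2))), 28) = Mul(Add(32, Mul(Rational(4, 3), 1)), 28) = Mul(Add(32, Rational(4, 3)), 28) = Mul(Rational(100, 3), 28) = Rational(2800, 3)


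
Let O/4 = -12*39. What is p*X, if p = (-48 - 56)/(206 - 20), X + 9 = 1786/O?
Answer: 9317/1674 ≈ 5.5657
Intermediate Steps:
O = -1872 (O = 4*(-12*39) = 4*(-468) = -1872)
X = -9317/936 (X = -9 + 1786/(-1872) = -9 + 1786*(-1/1872) = -9 - 893/936 = -9317/936 ≈ -9.9541)
p = -52/93 (p = -104/186 = -104*1/186 = -52/93 ≈ -0.55914)
p*X = -52/93*(-9317/936) = 9317/1674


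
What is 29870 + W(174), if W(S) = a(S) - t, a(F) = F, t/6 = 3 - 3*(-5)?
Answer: 29936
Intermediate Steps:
t = 108 (t = 6*(3 - 3*(-5)) = 6*(3 + 15) = 6*18 = 108)
W(S) = -108 + S (W(S) = S - 1*108 = S - 108 = -108 + S)
29870 + W(174) = 29870 + (-108 + 174) = 29870 + 66 = 29936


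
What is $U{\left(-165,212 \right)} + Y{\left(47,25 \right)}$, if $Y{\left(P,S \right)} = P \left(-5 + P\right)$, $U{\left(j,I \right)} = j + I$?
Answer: $2021$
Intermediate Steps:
$U{\left(j,I \right)} = I + j$
$U{\left(-165,212 \right)} + Y{\left(47,25 \right)} = \left(212 - 165\right) + 47 \left(-5 + 47\right) = 47 + 47 \cdot 42 = 47 + 1974 = 2021$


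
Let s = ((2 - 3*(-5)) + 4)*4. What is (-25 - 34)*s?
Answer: -4956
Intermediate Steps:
s = 84 (s = ((2 + 15) + 4)*4 = (17 + 4)*4 = 21*4 = 84)
(-25 - 34)*s = (-25 - 34)*84 = -59*84 = -4956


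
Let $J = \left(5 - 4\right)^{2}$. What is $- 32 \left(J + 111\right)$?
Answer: $-3584$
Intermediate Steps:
$J = 1$ ($J = 1^{2} = 1$)
$- 32 \left(J + 111\right) = - 32 \left(1 + 111\right) = \left(-32\right) 112 = -3584$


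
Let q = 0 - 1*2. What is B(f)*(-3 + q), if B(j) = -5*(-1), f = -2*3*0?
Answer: -25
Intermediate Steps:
f = 0 (f = -6*0 = 0)
B(j) = 5
q = -2 (q = 0 - 2 = -2)
B(f)*(-3 + q) = 5*(-3 - 2) = 5*(-5) = -25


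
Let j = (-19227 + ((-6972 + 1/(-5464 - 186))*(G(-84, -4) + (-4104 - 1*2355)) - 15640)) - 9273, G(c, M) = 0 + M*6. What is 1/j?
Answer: 5650/255127654883 ≈ 2.2146e-8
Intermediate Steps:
G(c, M) = 6*M (G(c, M) = 0 + 6*M = 6*M)
j = 255127654883/5650 (j = (-19227 + ((-6972 + 1/(-5464 - 186))*(6*(-4) + (-4104 - 1*2355)) - 15640)) - 9273 = (-19227 + ((-6972 + 1/(-5650))*(-24 + (-4104 - 2355)) - 15640)) - 9273 = (-19227 + ((-6972 - 1/5650)*(-24 - 6459) - 15640)) - 9273 = (-19227 + (-39391801/5650*(-6483) - 15640)) - 9273 = (-19227 + (255377045883/5650 - 15640)) - 9273 = (-19227 + 255288679883/5650) - 9273 = 255180047333/5650 - 9273 = 255127654883/5650 ≈ 4.5155e+7)
1/j = 1/(255127654883/5650) = 5650/255127654883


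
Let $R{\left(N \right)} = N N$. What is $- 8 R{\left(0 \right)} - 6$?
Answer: $-6$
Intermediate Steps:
$R{\left(N \right)} = N^{2}$
$- 8 R{\left(0 \right)} - 6 = - 8 \cdot 0^{2} - 6 = \left(-8\right) 0 - 6 = 0 - 6 = -6$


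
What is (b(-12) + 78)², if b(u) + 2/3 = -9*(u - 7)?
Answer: 555025/9 ≈ 61669.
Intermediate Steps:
b(u) = 187/3 - 9*u (b(u) = -⅔ - 9*(u - 7) = -⅔ - 9*(-7 + u) = -⅔ + (63 - 9*u) = 187/3 - 9*u)
(b(-12) + 78)² = ((187/3 - 9*(-12)) + 78)² = ((187/3 + 108) + 78)² = (511/3 + 78)² = (745/3)² = 555025/9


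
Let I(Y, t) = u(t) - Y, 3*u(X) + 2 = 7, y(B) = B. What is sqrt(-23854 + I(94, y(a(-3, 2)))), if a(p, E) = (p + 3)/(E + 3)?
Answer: 19*I*sqrt(597)/3 ≈ 154.75*I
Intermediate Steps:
a(p, E) = (3 + p)/(3 + E)
u(X) = 5/3 (u(X) = -2/3 + (1/3)*7 = -2/3 + 7/3 = 5/3)
I(Y, t) = 5/3 - Y
sqrt(-23854 + I(94, y(a(-3, 2)))) = sqrt(-23854 + (5/3 - 1*94)) = sqrt(-23854 + (5/3 - 94)) = sqrt(-23854 - 277/3) = sqrt(-71839/3) = 19*I*sqrt(597)/3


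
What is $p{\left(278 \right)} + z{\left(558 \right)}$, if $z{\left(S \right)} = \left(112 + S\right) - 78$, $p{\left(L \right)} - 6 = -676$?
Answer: $-78$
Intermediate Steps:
$p{\left(L \right)} = -670$ ($p{\left(L \right)} = 6 - 676 = -670$)
$z{\left(S \right)} = 34 + S$
$p{\left(278 \right)} + z{\left(558 \right)} = -670 + \left(34 + 558\right) = -670 + 592 = -78$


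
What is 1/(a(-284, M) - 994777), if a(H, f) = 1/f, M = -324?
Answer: -324/322307749 ≈ -1.0052e-6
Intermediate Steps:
1/(a(-284, M) - 994777) = 1/(1/(-324) - 994777) = 1/(-1/324 - 994777) = 1/(-322307749/324) = -324/322307749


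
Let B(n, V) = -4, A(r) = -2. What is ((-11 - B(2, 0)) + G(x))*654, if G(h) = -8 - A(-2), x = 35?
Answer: -8502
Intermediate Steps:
G(h) = -6 (G(h) = -8 - 1*(-2) = -8 + 2 = -6)
((-11 - B(2, 0)) + G(x))*654 = ((-11 - 1*(-4)) - 6)*654 = ((-11 + 4) - 6)*654 = (-7 - 6)*654 = -13*654 = -8502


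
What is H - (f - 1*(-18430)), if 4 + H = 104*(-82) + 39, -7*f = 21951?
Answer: -166510/7 ≈ -23787.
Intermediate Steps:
f = -21951/7 (f = -⅐*21951 = -21951/7 ≈ -3135.9)
H = -8493 (H = -4 + (104*(-82) + 39) = -4 + (-8528 + 39) = -4 - 8489 = -8493)
H - (f - 1*(-18430)) = -8493 - (-21951/7 - 1*(-18430)) = -8493 - (-21951/7 + 18430) = -8493 - 1*107059/7 = -8493 - 107059/7 = -166510/7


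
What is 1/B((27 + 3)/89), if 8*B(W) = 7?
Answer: 8/7 ≈ 1.1429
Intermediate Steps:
B(W) = 7/8 (B(W) = (⅛)*7 = 7/8)
1/B((27 + 3)/89) = 1/(7/8) = 8/7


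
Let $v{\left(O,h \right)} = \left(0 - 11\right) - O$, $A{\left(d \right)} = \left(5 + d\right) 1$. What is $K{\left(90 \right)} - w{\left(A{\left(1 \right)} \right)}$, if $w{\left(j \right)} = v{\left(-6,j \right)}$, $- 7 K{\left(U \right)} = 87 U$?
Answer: $- \frac{7795}{7} \approx -1113.6$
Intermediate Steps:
$A{\left(d \right)} = 5 + d$
$K{\left(U \right)} = - \frac{87 U}{7}$
$v{\left(O,h \right)} = -11 - O$ ($v{\left(O,h \right)} = \left(0 - 11\right) - O = -11 - O$)
$w{\left(j \right)} = -5$ ($w{\left(j \right)} = -11 - -6 = -11 + 6 = -5$)
$K{\left(90 \right)} - w{\left(A{\left(1 \right)} \right)} = \left(- \frac{87}{7}\right) 90 - -5 = - \frac{7830}{7} + 5 = - \frac{7795}{7}$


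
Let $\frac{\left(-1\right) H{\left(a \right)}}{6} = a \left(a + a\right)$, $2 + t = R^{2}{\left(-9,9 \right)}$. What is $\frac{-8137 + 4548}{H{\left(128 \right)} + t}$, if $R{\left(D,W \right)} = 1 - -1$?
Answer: $\frac{3589}{196606} \approx 0.018255$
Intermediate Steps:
$R{\left(D,W \right)} = 2$ ($R{\left(D,W \right)} = 1 + 1 = 2$)
$t = 2$ ($t = -2 + 2^{2} = -2 + 4 = 2$)
$H{\left(a \right)} = - 12 a^{2}$ ($H{\left(a \right)} = - 6 a \left(a + a\right) = - 6 a 2 a = - 6 \cdot 2 a^{2} = - 12 a^{2}$)
$\frac{-8137 + 4548}{H{\left(128 \right)} + t} = \frac{-8137 + 4548}{- 12 \cdot 128^{2} + 2} = - \frac{3589}{\left(-12\right) 16384 + 2} = - \frac{3589}{-196608 + 2} = - \frac{3589}{-196606} = \left(-3589\right) \left(- \frac{1}{196606}\right) = \frac{3589}{196606}$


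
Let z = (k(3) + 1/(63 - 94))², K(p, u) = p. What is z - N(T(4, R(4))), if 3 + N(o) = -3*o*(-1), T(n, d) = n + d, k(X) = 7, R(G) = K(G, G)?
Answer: 26475/961 ≈ 27.549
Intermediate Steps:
R(G) = G
T(n, d) = d + n
N(o) = -3 + 3*o (N(o) = -3 - 3*o*(-1) = -3 + 3*o)
z = 46656/961 (z = (7 + 1/(63 - 94))² = (7 + 1/(-31))² = (7 - 1/31)² = (216/31)² = 46656/961 ≈ 48.549)
z - N(T(4, R(4))) = 46656/961 - (-3 + 3*(4 + 4)) = 46656/961 - (-3 + 3*8) = 46656/961 - (-3 + 24) = 46656/961 - 1*21 = 46656/961 - 21 = 26475/961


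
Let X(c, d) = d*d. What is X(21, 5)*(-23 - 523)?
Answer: -13650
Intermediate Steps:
X(c, d) = d²
X(21, 5)*(-23 - 523) = 5²*(-23 - 523) = 25*(-546) = -13650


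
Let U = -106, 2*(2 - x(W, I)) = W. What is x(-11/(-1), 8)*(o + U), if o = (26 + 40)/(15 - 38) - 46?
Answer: 12467/23 ≈ 542.04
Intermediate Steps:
x(W, I) = 2 - W/2
o = -1124/23 (o = 66/(-23) - 46 = 66*(-1/23) - 46 = -66/23 - 46 = -1124/23 ≈ -48.870)
x(-11/(-1), 8)*(o + U) = (2 - (-11)/(2*(-1)))*(-1124/23 - 106) = (2 - (-11)*(-1)/2)*(-3562/23) = (2 - ½*11)*(-3562/23) = (2 - 11/2)*(-3562/23) = -7/2*(-3562/23) = 12467/23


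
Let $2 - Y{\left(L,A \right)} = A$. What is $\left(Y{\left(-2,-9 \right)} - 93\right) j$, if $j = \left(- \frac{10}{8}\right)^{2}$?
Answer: $- \frac{1025}{8} \approx -128.13$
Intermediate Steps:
$Y{\left(L,A \right)} = 2 - A$
$j = \frac{25}{16}$ ($j = \left(\left(-10\right) \frac{1}{8}\right)^{2} = \left(- \frac{5}{4}\right)^{2} = \frac{25}{16} \approx 1.5625$)
$\left(Y{\left(-2,-9 \right)} - 93\right) j = \left(\left(2 - -9\right) - 93\right) \frac{25}{16} = \left(\left(2 + 9\right) - 93\right) \frac{25}{16} = \left(11 - 93\right) \frac{25}{16} = \left(-82\right) \frac{25}{16} = - \frac{1025}{8}$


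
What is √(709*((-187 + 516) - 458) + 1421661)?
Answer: 30*√1478 ≈ 1153.3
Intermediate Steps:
√(709*((-187 + 516) - 458) + 1421661) = √(709*(329 - 458) + 1421661) = √(709*(-129) + 1421661) = √(-91461 + 1421661) = √1330200 = 30*√1478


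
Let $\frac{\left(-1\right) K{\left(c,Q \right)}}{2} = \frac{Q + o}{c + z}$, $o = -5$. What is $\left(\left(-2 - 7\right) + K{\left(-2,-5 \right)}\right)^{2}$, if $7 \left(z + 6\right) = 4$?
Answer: $\frac{23104}{169} \approx 136.71$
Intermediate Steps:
$z = - \frac{38}{7}$ ($z = -6 + \frac{1}{7} \cdot 4 = -6 + \frac{4}{7} = - \frac{38}{7} \approx -5.4286$)
$K{\left(c,Q \right)} = - \frac{2 \left(-5 + Q\right)}{- \frac{38}{7} + c}$ ($K{\left(c,Q \right)} = - 2 \frac{Q - 5}{c - \frac{38}{7}} = - 2 \frac{-5 + Q}{- \frac{38}{7} + c} = - \frac{2 \left(-5 + Q\right)}{- \frac{38}{7} + c}$)
$\left(\left(-2 - 7\right) + K{\left(-2,-5 \right)}\right)^{2} = \left(\left(-2 - 7\right) + \frac{14 \left(5 - -5\right)}{-38 + 7 \left(-2\right)}\right)^{2} = \left(-9 + \frac{14 \left(5 + 5\right)}{-38 - 14}\right)^{2} = \left(-9 + 14 \frac{1}{-52} \cdot 10\right)^{2} = \left(-9 + 14 \left(- \frac{1}{52}\right) 10\right)^{2} = \left(-9 - \frac{35}{13}\right)^{2} = \left(- \frac{152}{13}\right)^{2} = \frac{23104}{169}$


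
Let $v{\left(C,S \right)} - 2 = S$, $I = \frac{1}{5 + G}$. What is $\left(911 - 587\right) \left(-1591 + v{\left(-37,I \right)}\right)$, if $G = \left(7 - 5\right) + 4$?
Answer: $- \frac{5662872}{11} \approx -5.1481 \cdot 10^{5}$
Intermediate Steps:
$G = 6$ ($G = 2 + 4 = 6$)
$I = \frac{1}{11}$ ($I = \frac{1}{5 + 6} = \frac{1}{11} \approx 0.090909$)
$v{\left(C,S \right)} = 2 + S$
$\left(911 - 587\right) \left(-1591 + v{\left(-37,I \right)}\right) = \left(911 - 587\right) \left(-1591 + \left(2 + \frac{1}{11}\right)\right) = 324 \left(-1591 + \frac{23}{11}\right) = 324 \left(- \frac{17478}{11}\right) = - \frac{5662872}{11}$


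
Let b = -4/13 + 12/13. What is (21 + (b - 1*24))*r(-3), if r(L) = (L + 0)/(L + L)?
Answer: -31/26 ≈ -1.1923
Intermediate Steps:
b = 8/13 (b = -4*1/13 + 12*(1/13) = -4/13 + 12/13 = 8/13 ≈ 0.61539)
r(L) = 1/2 (r(L) = L/((2*L)) = L*(1/(2*L)) = 1/2)
(21 + (b - 1*24))*r(-3) = (21 + (8/13 - 1*24))*(1/2) = (21 + (8/13 - 24))*(1/2) = (21 - 304/13)*(1/2) = -31/13*1/2 = -31/26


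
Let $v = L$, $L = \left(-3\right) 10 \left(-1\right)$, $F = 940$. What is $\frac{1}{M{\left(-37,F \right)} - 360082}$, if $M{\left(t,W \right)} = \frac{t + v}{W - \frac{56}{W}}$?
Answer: $- \frac{220886}{79537074297} \approx -2.7771 \cdot 10^{-6}$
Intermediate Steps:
$L = 30$ ($L = \left(-30\right) \left(-1\right) = 30$)
$v = 30$
$M{\left(t,W \right)} = \frac{30 + t}{W - \frac{56}{W}}$ ($M{\left(t,W \right)} = \frac{t + 30}{W - \frac{56}{W}} = \frac{30 + t}{W - \frac{56}{W}}$)
$\frac{1}{M{\left(-37,F \right)} - 360082} = \frac{1}{\frac{940 \left(30 - 37\right)}{-56 + 940^{2}} - 360082} = \frac{1}{940 \frac{1}{-56 + 883600} \left(-7\right) - 360082} = \frac{1}{940 \cdot \frac{1}{883544} \left(-7\right) - 360082} = \frac{1}{- \frac{1645}{220886} - 360082} = \frac{1}{- \frac{79537074297}{220886}} = - \frac{220886}{79537074297}$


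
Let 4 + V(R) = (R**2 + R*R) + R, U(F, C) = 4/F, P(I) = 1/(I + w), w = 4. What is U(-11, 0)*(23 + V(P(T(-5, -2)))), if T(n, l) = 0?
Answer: -155/22 ≈ -7.0455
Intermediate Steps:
P(I) = 1/(4 + I) (P(I) = 1/(I + 4) = 1/(4 + I))
V(R) = -4 + R + 2*R**2 (V(R) = -4 + ((R**2 + R*R) + R) = -4 + ((R**2 + R**2) + R) = -4 + (2*R**2 + R) = -4 + (R + 2*R**2) = -4 + R + 2*R**2)
U(-11, 0)*(23 + V(P(T(-5, -2)))) = (4/(-11))*(23 + (-4 + 1/(4 + 0) + 2*(1/(4 + 0))**2)) = (4*(-1/11))*(23 + (-4 + 1/4 + 2*(1/4)**2)) = -4*(23 + (-4 + 1/4 + 2*(1/4)**2))/11 = -4*(23 + (-4 + 1/4 + 2*(1/16)))/11 = -4*(23 + (-4 + 1/4 + 1/8))/11 = -4*(23 - 29/8)/11 = -4/11*155/8 = -155/22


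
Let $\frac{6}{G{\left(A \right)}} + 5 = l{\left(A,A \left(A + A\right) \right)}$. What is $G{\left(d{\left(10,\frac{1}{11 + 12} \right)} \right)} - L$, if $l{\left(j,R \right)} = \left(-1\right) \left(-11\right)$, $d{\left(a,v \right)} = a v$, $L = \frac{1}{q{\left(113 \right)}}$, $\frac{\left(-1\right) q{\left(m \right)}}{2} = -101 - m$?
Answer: $\frac{427}{428} \approx 0.99766$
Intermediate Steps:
$q{\left(m \right)} = 202 + 2 m$ ($q{\left(m \right)} = - 2 \left(-101 - m\right) = 202 + 2 m$)
$L = \frac{1}{428}$ ($L = \frac{1}{202 + 2 \cdot 113} = \frac{1}{202 + 226} = \frac{1}{428} \approx 0.0023364$)
$l{\left(j,R \right)} = 11$
$G{\left(A \right)} = 1$ ($G{\left(A \right)} = \frac{6}{-5 + 11} = \frac{6}{6} = 6 \cdot \frac{1}{6} = 1$)
$G{\left(d{\left(10,\frac{1}{11 + 12} \right)} \right)} - L = 1 - \frac{1}{428} = \frac{427}{428}$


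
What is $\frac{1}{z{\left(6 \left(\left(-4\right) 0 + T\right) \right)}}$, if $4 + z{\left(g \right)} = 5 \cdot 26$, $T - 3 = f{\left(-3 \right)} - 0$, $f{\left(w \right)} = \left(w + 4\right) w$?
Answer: $\frac{1}{126} \approx 0.0079365$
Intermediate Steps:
$f{\left(w \right)} = w \left(4 + w\right)$ ($f{\left(w \right)} = \left(4 + w\right) w = w \left(4 + w\right)$)
$T = 0$ ($T = 3 - 3 \left(4 - 3\right) = 3 + \left(\left(-3\right) 1 + 0\right) = 3 + \left(-3 + 0\right) = 3 - 3 = 0$)
$z{\left(g \right)} = 126$ ($z{\left(g \right)} = -4 + 5 \cdot 26 = -4 + 130 = 126$)
$\frac{1}{z{\left(6 \left(\left(-4\right) 0 + T\right) \right)}} = \frac{1}{126}$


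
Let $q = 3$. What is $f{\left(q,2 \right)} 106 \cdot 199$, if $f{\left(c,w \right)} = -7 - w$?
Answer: $-189846$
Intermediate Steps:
$f{\left(q,2 \right)} 106 \cdot 199 = \left(-7 - 2\right) 106 \cdot 199 = \left(-9\right) 106 \cdot 199 = \left(-954\right) 199 = -189846$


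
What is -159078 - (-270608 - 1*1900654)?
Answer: 2012184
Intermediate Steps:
-159078 - (-270608 - 1*1900654) = -159078 - (-270608 - 1900654) = -159078 - 1*(-2171262) = -159078 + 2171262 = 2012184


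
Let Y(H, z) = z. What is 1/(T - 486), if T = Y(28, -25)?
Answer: -1/511 ≈ -0.0019569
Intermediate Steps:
T = -25
1/(T - 486) = 1/(-25 - 486) = 1/(-511) = -1/511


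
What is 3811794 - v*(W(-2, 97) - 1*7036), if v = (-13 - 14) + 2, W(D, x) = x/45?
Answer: 32723531/9 ≈ 3.6359e+6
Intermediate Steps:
W(D, x) = x/45 (W(D, x) = x*(1/45) = x/45)
v = -25 (v = -27 + 2 = -25)
3811794 - v*(W(-2, 97) - 1*7036) = 3811794 - (-25)*((1/45)*97 - 1*7036) = 3811794 - (-25)*(97/45 - 7036) = 3811794 - (-25)*(-316523)/45 = 3811794 - 1*1582615/9 = 3811794 - 1582615/9 = 32723531/9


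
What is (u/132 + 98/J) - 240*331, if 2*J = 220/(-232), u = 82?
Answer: -26283203/330 ≈ -79646.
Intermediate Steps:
J = -55/116 (J = (220/(-232))/2 = (220*(-1/232))/2 = (½)*(-55/58) = -55/116 ≈ -0.47414)
(u/132 + 98/J) - 240*331 = (82/132 + 98/(-55/116)) - 240*331 = (82*(1/132) + 98*(-116/55)) - 79440 = (41/66 - 11368/55) - 79440 = -68003/330 - 79440 = -26283203/330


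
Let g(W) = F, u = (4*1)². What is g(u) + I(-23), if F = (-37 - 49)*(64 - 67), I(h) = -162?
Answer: 96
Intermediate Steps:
F = 258 (F = -86*(-3) = 258)
u = 16 (u = 4² = 16)
g(W) = 258
g(u) + I(-23) = 258 - 162 = 96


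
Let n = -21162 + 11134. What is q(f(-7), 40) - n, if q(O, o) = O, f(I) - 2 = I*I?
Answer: 10079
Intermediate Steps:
f(I) = 2 + I² (f(I) = 2 + I*I = 2 + I²)
n = -10028
q(f(-7), 40) - n = (2 + (-7)²) - 1*(-10028) = (2 + 49) + 10028 = 51 + 10028 = 10079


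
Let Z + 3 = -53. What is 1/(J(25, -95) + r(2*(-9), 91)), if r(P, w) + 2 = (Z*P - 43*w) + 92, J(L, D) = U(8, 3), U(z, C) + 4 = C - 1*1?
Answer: -1/2817 ≈ -0.00035499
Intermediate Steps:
Z = -56 (Z = -3 - 53 = -56)
U(z, C) = -5 + C (U(z, C) = -4 + (C - 1*1) = -4 + (C - 1) = -4 + (-1 + C) = -5 + C)
J(L, D) = -2 (J(L, D) = -5 + 3 = -2)
r(P, w) = 90 - 56*P - 43*w (r(P, w) = -2 + ((-56*P - 43*w) + 92) = -2 + (92 - 56*P - 43*w) = 90 - 56*P - 43*w)
1/(J(25, -95) + r(2*(-9), 91)) = 1/(-2 + (90 - 112*(-9) - 43*91)) = 1/(-2 + (90 - 56*(-18) - 3913)) = 1/(-2 + (90 + 1008 - 3913)) = 1/(-2 - 2815) = 1/(-2817) = -1/2817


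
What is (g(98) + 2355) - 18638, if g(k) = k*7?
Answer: -15597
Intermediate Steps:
g(k) = 7*k
(g(98) + 2355) - 18638 = (7*98 + 2355) - 18638 = (686 + 2355) - 18638 = 3041 - 18638 = -15597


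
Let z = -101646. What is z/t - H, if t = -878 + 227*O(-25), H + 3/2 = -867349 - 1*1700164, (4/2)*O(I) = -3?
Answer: 12514472257/4874 ≈ 2.5676e+6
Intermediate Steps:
O(I) = -3/2 (O(I) = (½)*(-3) = -3/2)
H = -5135029/2 (H = -3/2 + (-867349 - 1*1700164) = -3/2 + (-867349 - 1700164) = -3/2 - 2567513 = -5135029/2 ≈ -2.5675e+6)
t = -2437/2 (t = -878 + 227*(-3/2) = -878 - 681/2 = -2437/2 ≈ -1218.5)
z/t - H = -101646/(-2437/2) - 1*(-5135029/2) = -101646*(-2/2437) + 5135029/2 = 203292/2437 + 5135029/2 = 12514472257/4874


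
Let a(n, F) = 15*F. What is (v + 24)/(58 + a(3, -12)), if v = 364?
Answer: -194/61 ≈ -3.1803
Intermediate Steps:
(v + 24)/(58 + a(3, -12)) = (364 + 24)/(58 + 15*(-12)) = 388/(58 - 180) = 388/(-122) = 388*(-1/122) = -194/61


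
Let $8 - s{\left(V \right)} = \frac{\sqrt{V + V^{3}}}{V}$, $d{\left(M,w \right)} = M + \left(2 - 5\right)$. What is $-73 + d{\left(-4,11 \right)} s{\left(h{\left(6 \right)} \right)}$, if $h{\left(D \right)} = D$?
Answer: $-129 + \frac{7 \sqrt{222}}{6} \approx -111.62$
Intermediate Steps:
$d{\left(M,w \right)} = -3 + M$ ($d{\left(M,w \right)} = M - 3 = -3 + M$)
$s{\left(V \right)} = 8 - \frac{\sqrt{V + V^{3}}}{V}$
$-73 + d{\left(-4,11 \right)} s{\left(h{\left(6 \right)} \right)} = -73 + \left(-3 - 4\right) \left(8 - \frac{\sqrt{6 + 6^{3}}}{6}\right) = -73 - 7 \left(8 - \frac{\sqrt{6 + 216}}{6}\right) = -73 - 7 \left(8 - \frac{\sqrt{222}}{6}\right) = -73 - \left(56 - \frac{7 \sqrt{222}}{6}\right) = -129 + \frac{7 \sqrt{222}}{6}$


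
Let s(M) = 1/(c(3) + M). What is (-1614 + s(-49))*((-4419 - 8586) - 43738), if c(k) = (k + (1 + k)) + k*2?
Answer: 3297052015/36 ≈ 9.1585e+7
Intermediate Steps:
c(k) = 1 + 4*k (c(k) = (1 + 2*k) + 2*k = 1 + 4*k)
s(M) = 1/(13 + M) (s(M) = 1/((1 + 4*3) + M) = 1/((1 + 12) + M) = 1/(13 + M))
(-1614 + s(-49))*((-4419 - 8586) - 43738) = (-1614 + 1/(13 - 49))*((-4419 - 8586) - 43738) = (-1614 + 1/(-36))*(-13005 - 43738) = (-1614 - 1/36)*(-56743) = -58105/36*(-56743) = 3297052015/36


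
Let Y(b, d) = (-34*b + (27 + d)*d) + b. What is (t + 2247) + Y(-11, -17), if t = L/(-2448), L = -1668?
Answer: 497899/204 ≈ 2440.7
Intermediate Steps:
t = 139/204 (t = -1668/(-2448) = -1668*(-1/2448) = 139/204 ≈ 0.68137)
Y(b, d) = -33*b + d*(27 + d) (Y(b, d) = (-34*b + d*(27 + d)) + b = -33*b + d*(27 + d))
(t + 2247) + Y(-11, -17) = (139/204 + 2247) + ((-17)² - 33*(-11) + 27*(-17)) = 458527/204 + (289 + 363 - 459) = 458527/204 + 193 = 497899/204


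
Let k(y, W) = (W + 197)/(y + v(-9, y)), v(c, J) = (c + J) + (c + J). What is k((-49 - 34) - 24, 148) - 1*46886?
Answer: -5298233/113 ≈ -46887.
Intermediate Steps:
v(c, J) = 2*J + 2*c (v(c, J) = (J + c) + (J + c) = 2*J + 2*c)
k(y, W) = (197 + W)/(-18 + 3*y) (k(y, W) = (W + 197)/(y + (2*y + 2*(-9))) = (197 + W)/(y + (2*y - 18)) = (197 + W)/(y + (-18 + 2*y)) = (197 + W)/(-18 + 3*y))
k((-49 - 34) - 24, 148) - 1*46886 = (197 + 148)/(3*(-6 + ((-49 - 34) - 24))) - 1*46886 = (⅓)*345/(-6 + (-83 - 24)) - 46886 = (⅓)*345/(-6 - 107) - 46886 = (⅓)*345/(-113) - 46886 = (⅓)*(-1/113)*345 - 46886 = -115/113 - 46886 = -5298233/113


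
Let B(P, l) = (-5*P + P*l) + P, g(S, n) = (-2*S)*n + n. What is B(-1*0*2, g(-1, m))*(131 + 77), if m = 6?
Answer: 0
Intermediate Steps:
g(S, n) = n - 2*S*n (g(S, n) = -2*S*n + n = n - 2*S*n)
B(P, l) = -4*P + P*l
B(-1*0*2, g(-1, m))*(131 + 77) = ((-1*0*2)*(-4 + 6*(1 - 2*(-1))))*(131 + 77) = ((0*2)*(-4 + 6*(1 + 2)))*208 = (0*(-4 + 6*3))*208 = (0*(-4 + 18))*208 = (0*14)*208 = 0*208 = 0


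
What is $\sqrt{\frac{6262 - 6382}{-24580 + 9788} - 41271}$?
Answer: $\frac{12 i \sqrt{529931}}{43} \approx 203.15 i$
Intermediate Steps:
$\sqrt{\frac{6262 - 6382}{-24580 + 9788} - 41271} = \sqrt{- \frac{120}{-14792} - 41271} = \sqrt{\left(-120\right) \left(- \frac{1}{14792}\right) - 41271} = \sqrt{\frac{15}{1849} - 41271} = \sqrt{- \frac{76310064}{1849}} = \frac{12 i \sqrt{529931}}{43}$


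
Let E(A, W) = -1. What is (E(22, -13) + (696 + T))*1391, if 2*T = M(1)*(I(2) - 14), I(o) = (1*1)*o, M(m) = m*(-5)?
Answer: 1008475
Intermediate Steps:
M(m) = -5*m
I(o) = o (I(o) = 1*o = o)
T = 30 (T = ((-5*1)*(2 - 14))/2 = (-5*(-12))/2 = (½)*60 = 30)
(E(22, -13) + (696 + T))*1391 = (-1 + (696 + 30))*1391 = (-1 + 726)*1391 = 725*1391 = 1008475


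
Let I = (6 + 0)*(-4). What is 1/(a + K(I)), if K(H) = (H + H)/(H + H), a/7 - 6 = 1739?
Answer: 1/12216 ≈ 8.1860e-5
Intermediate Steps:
a = 12215 (a = 42 + 7*1739 = 42 + 12173 = 12215)
I = -24 (I = 6*(-4) = -24)
K(H) = 1 (K(H) = (2*H)/((2*H)) = (2*H)*(1/(2*H)) = 1)
1/(a + K(I)) = 1/(12215 + 1) = 1/12216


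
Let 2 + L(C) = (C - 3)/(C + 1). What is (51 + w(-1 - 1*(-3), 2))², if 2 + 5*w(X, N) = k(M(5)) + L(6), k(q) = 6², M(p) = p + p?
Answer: 4048144/1225 ≈ 3304.6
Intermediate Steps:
L(C) = -2 + (-3 + C)/(1 + C) (L(C) = -2 + (C - 3)/(C + 1) = -2 + (-3 + C)/(1 + C))
M(p) = 2*p
k(q) = 36
w(X, N) = 227/35 (w(X, N) = -⅖ + (36 + (-5 - 1*6)/(1 + 6))/5 = -⅖ + (36 + (-5 - 6)/7)/5 = -⅖ + (36 + (⅐)*(-11))/5 = -⅖ + (36 - 11/7)/5 = -⅖ + (⅕)*(241/7) = -⅖ + 241/35 = 227/35)
(51 + w(-1 - 1*(-3), 2))² = (51 + 227/35)² = (2012/35)² = 4048144/1225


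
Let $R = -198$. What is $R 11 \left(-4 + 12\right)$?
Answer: $-17424$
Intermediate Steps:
$R 11 \left(-4 + 12\right) = - 198 \cdot 11 \left(-4 + 12\right) = - 198 \cdot 11 \cdot 8 = \left(-198\right) 88 = -17424$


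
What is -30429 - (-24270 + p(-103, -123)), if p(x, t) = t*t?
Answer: -21288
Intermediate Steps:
p(x, t) = t²
-30429 - (-24270 + p(-103, -123)) = -30429 - (-24270 + (-123)²) = -30429 - (-24270 + 15129) = -30429 - 1*(-9141) = -30429 + 9141 = -21288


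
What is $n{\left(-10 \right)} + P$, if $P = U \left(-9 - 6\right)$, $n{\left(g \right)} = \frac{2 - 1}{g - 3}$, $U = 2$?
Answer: $- \frac{391}{13} \approx -30.077$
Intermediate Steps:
$n{\left(g \right)} = \frac{1}{-3 + g}$ ($n{\left(g \right)} = 1 \frac{1}{-3 + g} = \frac{1}{-3 + g}$)
$P = -30$ ($P = 2 \left(-9 - 6\right) = 2 \left(-15\right) = -30$)
$n{\left(-10 \right)} + P = \frac{1}{-3 - 10} - 30 = \frac{1}{-13} - 30 = - \frac{1}{13} - 30 = - \frac{391}{13}$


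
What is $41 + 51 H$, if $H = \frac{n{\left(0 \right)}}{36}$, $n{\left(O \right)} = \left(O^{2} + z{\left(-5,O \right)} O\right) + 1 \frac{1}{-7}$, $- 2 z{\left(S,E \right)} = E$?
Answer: $\frac{3427}{84} \approx 40.798$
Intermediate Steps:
$z{\left(S,E \right)} = - \frac{E}{2}$
$n{\left(O \right)} = - \frac{1}{7} + \frac{O^{2}}{2}$ ($n{\left(O \right)} = \left(O^{2} + - \frac{O}{2} O\right) + 1 \frac{1}{-7} = \left(O^{2} - \frac{O^{2}}{2}\right) + 1 \left(- \frac{1}{7}\right) = \frac{O^{2}}{2} - \frac{1}{7} = - \frac{1}{7} + \frac{O^{2}}{2}$)
$H = - \frac{1}{252}$ ($H = \frac{- \frac{1}{7} + \frac{0^{2}}{2}}{36} = \left(- \frac{1}{7} + \frac{1}{2} \cdot 0\right) \frac{1}{36} = \left(- \frac{1}{7} + 0\right) \frac{1}{36} = \left(- \frac{1}{7}\right) \frac{1}{36} = - \frac{1}{252} \approx -0.0039683$)
$41 + 51 H = 41 + 51 \left(- \frac{1}{252}\right) = 41 - \frac{17}{84} = \frac{3427}{84}$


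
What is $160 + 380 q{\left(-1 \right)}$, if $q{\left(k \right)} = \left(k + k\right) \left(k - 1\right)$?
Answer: $1680$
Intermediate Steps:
$q{\left(k \right)} = 2 k \left(-1 + k\right)$
$160 + 380 q{\left(-1 \right)} = 160 + 380 \cdot 2 \left(-1\right) \left(-1 - 1\right) = 160 + 380 \cdot 2 \left(-1\right) \left(-2\right) = 160 + 380 \cdot 4 = 160 + 1520 = 1680$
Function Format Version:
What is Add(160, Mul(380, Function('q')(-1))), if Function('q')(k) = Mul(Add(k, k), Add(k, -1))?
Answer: 1680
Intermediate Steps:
Function('q')(k) = Mul(2, k, Add(-1, k)) (Function('q')(k) = Mul(Mul(2, k), Add(-1, k)) = Mul(2, k, Add(-1, k)))
Add(160, Mul(380, Function('q')(-1))) = Add(160, Mul(380, Mul(2, -1, Add(-1, -1)))) = Add(160, Mul(380, Mul(2, -1, -2))) = Add(160, Mul(380, 4)) = Add(160, 1520) = 1680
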